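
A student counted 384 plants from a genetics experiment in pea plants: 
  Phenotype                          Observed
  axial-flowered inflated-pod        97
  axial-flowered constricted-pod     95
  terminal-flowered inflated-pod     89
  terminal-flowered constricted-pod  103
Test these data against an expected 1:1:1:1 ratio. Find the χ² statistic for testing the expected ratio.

1.042

Expected counts for N = 384 under a 1:1:1:1 ratio (total parts = 4):
  axial-flowered inflated-pod: 384 × 1/4 = 96
  axial-flowered constricted-pod: 384 × 1/4 = 96
  terminal-flowered inflated-pod: 384 × 1/4 = 96
  terminal-flowered constricted-pod: 384 × 1/4 = 96
χ² = Σ (O − E)² / E
  axial-flowered inflated-pod: (97 − 96)² / 96 = 0.0104
  axial-flowered constricted-pod: (95 − 96)² / 96 = 0.0104
  terminal-flowered inflated-pod: (89 − 96)² / 96 = 0.5104
  terminal-flowered constricted-pod: (103 − 96)² / 96 = 0.5104
χ² = 0.0104 + 0.0104 + 0.5104 + 0.5104 = 1.0416 ≈ 1.042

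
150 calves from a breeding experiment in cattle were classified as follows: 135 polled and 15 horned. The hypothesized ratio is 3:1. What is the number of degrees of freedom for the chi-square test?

A goodness-of-fit test with 2 phenotype classes has df = 2 − 1 = 1.

1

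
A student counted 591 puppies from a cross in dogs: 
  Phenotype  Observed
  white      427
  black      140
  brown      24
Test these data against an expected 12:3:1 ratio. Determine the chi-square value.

The 12:3:1 ratio has 16 parts, so with N = 591 the expected counts are:
  white: 591 × 12/16 = 443.25
  black: 591 × 3/16 = 110.8125
  brown: 591 × 1/16 = 36.9375
χ² = Σ (O − E)² / E
  white: (427 − 443.25)² / 443.25 = 0.5957
  black: (140 − 110.8125)² / 110.8125 = 7.6879
  brown: (24 − 36.9375)² / 36.9375 = 4.5314
χ² = 0.5957 + 7.6879 + 4.5314 = 12.815

12.815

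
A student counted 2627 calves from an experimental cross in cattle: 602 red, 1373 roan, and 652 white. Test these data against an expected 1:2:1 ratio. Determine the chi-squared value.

Total ratio parts = 4. Expected numbers out of 2627:
  red: 2627 × 1/4 = 656.75
  roan: 2627 × 2/4 = 1313.5
  white: 2627 × 1/4 = 656.75
χ² = Σ (O − E)² / E
  red: (602 − 656.75)² / 656.75 = 4.5642
  roan: (1373 − 1313.5)² / 1313.5 = 2.6953
  white: (652 − 656.75)² / 656.75 = 0.0344
χ² = 4.5642 + 2.6953 + 0.0344 = 7.2939 ≈ 7.294

7.294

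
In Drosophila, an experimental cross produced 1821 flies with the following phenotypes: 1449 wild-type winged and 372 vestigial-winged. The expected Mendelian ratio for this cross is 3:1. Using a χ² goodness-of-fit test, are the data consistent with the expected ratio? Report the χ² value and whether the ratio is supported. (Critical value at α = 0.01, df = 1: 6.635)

20.298; not consistent

Total ratio parts = 4. Expected numbers out of 1821:
  wild-type winged: 1821 × 3/4 = 1365.75
  vestigial-winged: 1821 × 1/4 = 455.25
χ² = Σ (O − E)² / E
  wild-type winged: (1449 − 1365.75)² / 1365.75 = 5.0745
  vestigial-winged: (372 − 455.25)² / 455.25 = 15.2236
χ² = 5.0745 + 15.2236 = 20.2981 ≈ 20.298
Degrees of freedom = 2 − 1 = 1; critical value at α = 0.01 is 6.635.
Since 20.298 > 6.635, we reject the null hypothesis — the data do not fit the 3:1 ratio.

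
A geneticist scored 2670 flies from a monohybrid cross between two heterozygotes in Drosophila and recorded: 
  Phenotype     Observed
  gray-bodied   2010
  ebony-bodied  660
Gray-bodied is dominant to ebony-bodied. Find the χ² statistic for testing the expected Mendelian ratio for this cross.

For a monohybrid cross between heterozygotes with complete dominance, the expected phenotypic ratio is 3:1.
Under the 3:1 hypothesis (Σ ratio = 4, N = 2670):
  gray-bodied: 2670 × 3/4 = 2002.5
  ebony-bodied: 2670 × 1/4 = 667.5
χ² = Σ (O − E)² / E
  gray-bodied: (2010 − 2002.5)² / 2002.5 = 0.0281
  ebony-bodied: (660 − 667.5)² / 667.5 = 0.0843
χ² = 0.0281 + 0.0843 = 0.1124 ≈ 0.112

0.112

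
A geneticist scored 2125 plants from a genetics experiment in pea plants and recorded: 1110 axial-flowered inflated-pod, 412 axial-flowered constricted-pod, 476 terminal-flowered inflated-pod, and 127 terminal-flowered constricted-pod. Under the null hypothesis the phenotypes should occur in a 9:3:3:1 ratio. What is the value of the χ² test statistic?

The 9:3:3:1 ratio has 16 parts, so with N = 2125 the expected counts are:
  axial-flowered inflated-pod: 2125 × 9/16 = 1195.3125
  axial-flowered constricted-pod: 2125 × 3/16 = 398.4375
  terminal-flowered inflated-pod: 2125 × 3/16 = 398.4375
  terminal-flowered constricted-pod: 2125 × 1/16 = 132.8125
χ² = Σ (O − E)² / E
  axial-flowered inflated-pod: (1110 − 1195.3125)² / 1195.3125 = 6.0890
  axial-flowered constricted-pod: (412 − 398.4375)² / 398.4375 = 0.4617
  terminal-flowered inflated-pod: (476 − 398.4375)² / 398.4375 = 15.0988
  terminal-flowered constricted-pod: (127 − 132.8125)² / 132.8125 = 0.2544
χ² = 6.0890 + 0.4617 + 15.0988 + 0.2544 = 21.9039 ≈ 21.904

21.904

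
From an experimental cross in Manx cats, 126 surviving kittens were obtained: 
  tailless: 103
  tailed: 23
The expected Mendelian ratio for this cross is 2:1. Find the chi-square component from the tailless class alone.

Under the 2:1 hypothesis (Σ ratio = 3, N = 126):
  tailless: 126 × 2/3 = 84
  tailed: 126 × 1/3 = 42
Contribution of tailless: (103 − 84)² / 84 = 4.2976

4.298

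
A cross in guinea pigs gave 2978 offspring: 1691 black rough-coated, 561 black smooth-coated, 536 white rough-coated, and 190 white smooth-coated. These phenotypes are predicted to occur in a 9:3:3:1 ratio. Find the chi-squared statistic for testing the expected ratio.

1.140

The 9:3:3:1 ratio has 16 parts, so with N = 2978 the expected counts are:
  black rough-coated: 2978 × 9/16 = 1675.125
  black smooth-coated: 2978 × 3/16 = 558.375
  white rough-coated: 2978 × 3/16 = 558.375
  white smooth-coated: 2978 × 1/16 = 186.125
χ² = Σ (O − E)² / E
  black rough-coated: (1691 − 1675.125)² / 1675.125 = 0.1504
  black smooth-coated: (561 − 558.375)² / 558.375 = 0.0123
  white rough-coated: (536 − 558.375)² / 558.375 = 0.8966
  white smooth-coated: (190 − 186.125)² / 186.125 = 0.0807
χ² = 0.1504 + 0.0123 + 0.8966 + 0.0807 = 1.140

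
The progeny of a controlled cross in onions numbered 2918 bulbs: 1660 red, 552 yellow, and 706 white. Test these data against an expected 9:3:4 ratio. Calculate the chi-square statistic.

Expected counts for N = 2918 under a 9:3:4 ratio (total parts = 16):
  red: 2918 × 9/16 = 1641.375
  yellow: 2918 × 3/16 = 547.125
  white: 2918 × 4/16 = 729.5
χ² = Σ (O − E)² / E
  red: (1660 − 1641.375)² / 1641.375 = 0.2113
  yellow: (552 − 547.125)² / 547.125 = 0.0434
  white: (706 − 729.5)² / 729.5 = 0.7570
χ² = 0.2113 + 0.0434 + 0.7570 = 1.0117 ≈ 1.012

1.012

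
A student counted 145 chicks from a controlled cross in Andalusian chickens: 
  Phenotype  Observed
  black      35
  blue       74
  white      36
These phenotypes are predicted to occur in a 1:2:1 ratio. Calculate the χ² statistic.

0.076

The 1:2:1 ratio has 4 parts, so with N = 145 the expected counts are:
  black: 145 × 1/4 = 36.25
  blue: 145 × 2/4 = 72.5
  white: 145 × 1/4 = 36.25
χ² = Σ (O − E)² / E
  black: (35 − 36.25)² / 36.25 = 0.0431
  blue: (74 − 72.5)² / 72.5 = 0.0310
  white: (36 − 36.25)² / 36.25 = 0.0017
χ² = 0.0431 + 0.0310 + 0.0017 = 0.0758 ≈ 0.076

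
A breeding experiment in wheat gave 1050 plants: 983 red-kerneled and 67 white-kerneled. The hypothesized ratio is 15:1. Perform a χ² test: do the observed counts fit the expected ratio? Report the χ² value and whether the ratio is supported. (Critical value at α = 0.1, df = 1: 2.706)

The 15:1 ratio has 16 parts, so with N = 1050 the expected counts are:
  red-kerneled: 1050 × 15/16 = 984.375
  white-kerneled: 1050 × 1/16 = 65.625
χ² = Σ (O − E)² / E
  red-kerneled: (983 − 984.375)² / 984.375 = 0.0019
  white-kerneled: (67 − 65.625)² / 65.625 = 0.0288
χ² = 0.0019 + 0.0288 = 0.0307 ≈ 0.031
Degrees of freedom = 2 − 1 = 1; critical value at α = 0.1 is 2.706.
Since 0.031 < 2.706, we fail to reject the null hypothesis — the data are consistent with the 15:1 ratio.

0.031; consistent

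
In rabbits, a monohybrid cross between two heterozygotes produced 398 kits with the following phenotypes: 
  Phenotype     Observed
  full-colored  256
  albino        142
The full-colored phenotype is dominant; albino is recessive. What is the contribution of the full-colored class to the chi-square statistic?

6.051

For a monohybrid cross between heterozygotes with complete dominance, the expected phenotypic ratio is 3:1.
The 3:1 ratio has 4 parts, so with N = 398 the expected counts are:
  full-colored: 398 × 3/4 = 298.5
  albino: 398 × 1/4 = 99.5
Contribution of full-colored: (256 − 298.5)² / 298.5 = 6.0511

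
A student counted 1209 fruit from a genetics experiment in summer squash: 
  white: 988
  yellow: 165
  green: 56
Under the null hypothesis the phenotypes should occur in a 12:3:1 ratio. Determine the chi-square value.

29.132

Under the 12:3:1 hypothesis (Σ ratio = 16, N = 1209):
  white: 1209 × 12/16 = 906.75
  yellow: 1209 × 3/16 = 226.6875
  green: 1209 × 1/16 = 75.5625
χ² = Σ (O − E)² / E
  white: (988 − 906.75)² / 906.75 = 7.2805
  yellow: (165 − 226.6875)² / 226.6875 = 16.7868
  green: (56 − 75.5625)² / 75.5625 = 5.0646
χ² = 7.2805 + 16.7868 + 5.0646 = 29.1319 ≈ 29.132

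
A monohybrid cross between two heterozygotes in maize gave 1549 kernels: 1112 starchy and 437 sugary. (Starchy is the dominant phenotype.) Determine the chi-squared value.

8.522

For a monohybrid cross between heterozygotes with complete dominance, the expected phenotypic ratio is 3:1.
The 3:1 ratio has 4 parts, so with N = 1549 the expected counts are:
  starchy: 1549 × 3/4 = 1161.75
  sugary: 1549 × 1/4 = 387.25
χ² = Σ (O − E)² / E
  starchy: (1112 − 1161.75)² / 1161.75 = 2.1305
  sugary: (437 − 387.25)² / 387.25 = 6.3914
χ² = 2.1305 + 6.3914 = 8.5219 ≈ 8.522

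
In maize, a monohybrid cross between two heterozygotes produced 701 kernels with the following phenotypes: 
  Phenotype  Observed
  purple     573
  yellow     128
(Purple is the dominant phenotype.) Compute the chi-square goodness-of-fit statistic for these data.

For a monohybrid cross between heterozygotes with complete dominance, the expected phenotypic ratio is 3:1.
Expected counts for N = 701 under a 3:1 ratio (total parts = 4):
  purple: 701 × 3/4 = 525.75
  yellow: 701 × 1/4 = 175.25
χ² = Σ (O − E)² / E
  purple: (573 − 525.75)² / 525.75 = 4.2464
  yellow: (128 − 175.25)² / 175.25 = 12.7393
χ² = 4.2464 + 12.7393 = 16.9857 ≈ 16.986

16.986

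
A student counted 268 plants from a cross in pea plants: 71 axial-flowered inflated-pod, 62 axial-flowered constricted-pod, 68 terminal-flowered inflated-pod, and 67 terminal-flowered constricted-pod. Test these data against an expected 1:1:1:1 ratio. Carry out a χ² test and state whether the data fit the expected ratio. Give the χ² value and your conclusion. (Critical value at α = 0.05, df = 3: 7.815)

Expected counts for N = 268 under a 1:1:1:1 ratio (total parts = 4):
  axial-flowered inflated-pod: 268 × 1/4 = 67
  axial-flowered constricted-pod: 268 × 1/4 = 67
  terminal-flowered inflated-pod: 268 × 1/4 = 67
  terminal-flowered constricted-pod: 268 × 1/4 = 67
χ² = Σ (O − E)² / E
  axial-flowered inflated-pod: (71 − 67)² / 67 = 0.2388
  axial-flowered constricted-pod: (62 − 67)² / 67 = 0.3731
  terminal-flowered inflated-pod: (68 − 67)² / 67 = 0.0149
  terminal-flowered constricted-pod: (67 − 67)² / 67 = 0.0000
χ² = 0.2388 + 0.3731 + 0.0149 + 0.0000 = 0.6268 ≈ 0.627
Degrees of freedom = 4 − 1 = 3; critical value at α = 0.05 is 7.815.
Since 0.627 < 7.815, we fail to reject the null hypothesis — the data are consistent with the 1:1:1:1 ratio.

0.627; consistent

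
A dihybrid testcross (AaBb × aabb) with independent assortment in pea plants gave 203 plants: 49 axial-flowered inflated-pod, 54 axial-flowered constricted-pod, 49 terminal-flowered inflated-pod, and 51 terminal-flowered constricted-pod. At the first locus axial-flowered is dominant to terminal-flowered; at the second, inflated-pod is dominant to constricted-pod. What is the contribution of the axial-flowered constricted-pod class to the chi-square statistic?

0.208

A dihybrid testcross with independent assortment gives a 1:1:1:1 ratio.
Total ratio parts = 4. Expected numbers out of 203:
  axial-flowered inflated-pod: 203 × 1/4 = 50.75
  axial-flowered constricted-pod: 203 × 1/4 = 50.75
  terminal-flowered inflated-pod: 203 × 1/4 = 50.75
  terminal-flowered constricted-pod: 203 × 1/4 = 50.75
Contribution of axial-flowered constricted-pod: (54 − 50.75)² / 50.75 = 0.2081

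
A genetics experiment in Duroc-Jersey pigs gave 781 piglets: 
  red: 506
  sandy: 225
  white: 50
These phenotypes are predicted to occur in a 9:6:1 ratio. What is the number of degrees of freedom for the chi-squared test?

2

A goodness-of-fit test with 3 phenotype classes has df = 3 − 1 = 2.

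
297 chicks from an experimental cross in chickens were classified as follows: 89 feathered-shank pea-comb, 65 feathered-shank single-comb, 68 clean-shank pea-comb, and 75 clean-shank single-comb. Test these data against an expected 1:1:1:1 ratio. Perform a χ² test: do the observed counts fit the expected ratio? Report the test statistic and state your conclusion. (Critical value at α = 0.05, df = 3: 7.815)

4.616; consistent

The 1:1:1:1 ratio has 4 parts, so with N = 297 the expected counts are:
  feathered-shank pea-comb: 297 × 1/4 = 74.25
  feathered-shank single-comb: 297 × 1/4 = 74.25
  clean-shank pea-comb: 297 × 1/4 = 74.25
  clean-shank single-comb: 297 × 1/4 = 74.25
χ² = Σ (O − E)² / E
  feathered-shank pea-comb: (89 − 74.25)² / 74.25 = 2.9301
  feathered-shank single-comb: (65 − 74.25)² / 74.25 = 1.1524
  clean-shank pea-comb: (68 − 74.25)² / 74.25 = 0.5261
  clean-shank single-comb: (75 − 74.25)² / 74.25 = 0.0076
χ² = 2.9301 + 1.1524 + 0.5261 + 0.0076 = 4.6162 ≈ 4.616
Degrees of freedom = 4 − 1 = 3; critical value at α = 0.05 is 7.815.
Since 4.616 < 7.815, we fail to reject the null hypothesis — the data are consistent with the 1:1:1:1 ratio.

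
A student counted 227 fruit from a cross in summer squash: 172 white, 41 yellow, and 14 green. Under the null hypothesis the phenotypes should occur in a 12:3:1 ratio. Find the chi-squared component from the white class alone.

0.018

Expected counts for N = 227 under a 12:3:1 ratio (total parts = 16):
  white: 227 × 12/16 = 170.25
  yellow: 227 × 3/16 = 42.5625
  green: 227 × 1/16 = 14.1875
Contribution of white: (172 − 170.25)² / 170.25 = 0.0180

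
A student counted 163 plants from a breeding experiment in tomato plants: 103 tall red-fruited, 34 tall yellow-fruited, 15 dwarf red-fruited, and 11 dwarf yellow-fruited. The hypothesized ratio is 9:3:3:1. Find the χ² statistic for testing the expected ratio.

Under the 9:3:3:1 hypothesis (Σ ratio = 16, N = 163):
  tall red-fruited: 163 × 9/16 = 91.6875
  tall yellow-fruited: 163 × 3/16 = 30.5625
  dwarf red-fruited: 163 × 3/16 = 30.5625
  dwarf yellow-fruited: 163 × 1/16 = 10.1875
χ² = Σ (O − E)² / E
  tall red-fruited: (103 − 91.6875)² / 91.6875 = 1.3957
  tall yellow-fruited: (34 − 30.5625)² / 30.5625 = 0.3866
  dwarf red-fruited: (15 − 30.5625)² / 30.5625 = 7.9245
  dwarf yellow-fruited: (11 − 10.1875)² / 10.1875 = 0.0648
χ² = 1.3957 + 0.3866 + 7.9245 + 0.0648 = 9.7716 ≈ 9.772

9.772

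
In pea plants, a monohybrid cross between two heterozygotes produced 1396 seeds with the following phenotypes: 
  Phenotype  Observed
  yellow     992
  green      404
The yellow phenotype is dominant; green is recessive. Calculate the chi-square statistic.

For a monohybrid cross between heterozygotes with complete dominance, the expected phenotypic ratio is 3:1.
Under the 3:1 hypothesis (Σ ratio = 4, N = 1396):
  yellow: 1396 × 3/4 = 1047
  green: 1396 × 1/4 = 349
χ² = Σ (O − E)² / E
  yellow: (992 − 1047)² / 1047 = 2.8892
  green: (404 − 349)² / 349 = 8.6676
χ² = 2.8892 + 8.6676 = 11.5568 ≈ 11.557

11.557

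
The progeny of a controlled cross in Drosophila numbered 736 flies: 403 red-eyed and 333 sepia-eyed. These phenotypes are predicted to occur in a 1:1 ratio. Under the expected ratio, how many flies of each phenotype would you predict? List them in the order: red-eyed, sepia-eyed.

Under the 1:1 hypothesis (Σ ratio = 2, N = 736):
  red-eyed: 736 × 1/2 = 368
  sepia-eyed: 736 × 1/2 = 368

368, 368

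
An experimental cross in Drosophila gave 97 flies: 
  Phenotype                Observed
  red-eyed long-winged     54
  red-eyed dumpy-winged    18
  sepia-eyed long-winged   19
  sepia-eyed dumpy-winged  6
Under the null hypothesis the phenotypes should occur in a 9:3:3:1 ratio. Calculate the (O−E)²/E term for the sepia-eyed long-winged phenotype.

The 9:3:3:1 ratio has 16 parts, so with N = 97 the expected counts are:
  red-eyed long-winged: 97 × 9/16 = 54.5625
  red-eyed dumpy-winged: 97 × 3/16 = 18.1875
  sepia-eyed long-winged: 97 × 3/16 = 18.1875
  sepia-eyed dumpy-winged: 97 × 1/16 = 6.0625
Contribution of sepia-eyed long-winged: (19 − 18.1875)² / 18.1875 = 0.0363

0.036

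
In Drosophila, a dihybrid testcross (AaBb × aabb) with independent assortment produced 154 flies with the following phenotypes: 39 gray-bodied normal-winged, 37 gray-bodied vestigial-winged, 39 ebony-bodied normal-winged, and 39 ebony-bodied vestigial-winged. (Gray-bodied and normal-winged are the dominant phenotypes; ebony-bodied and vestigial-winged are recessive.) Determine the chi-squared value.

0.078

A dihybrid testcross with independent assortment gives a 1:1:1:1 ratio.
Under the 1:1:1:1 hypothesis (Σ ratio = 4, N = 154):
  gray-bodied normal-winged: 154 × 1/4 = 38.5
  gray-bodied vestigial-winged: 154 × 1/4 = 38.5
  ebony-bodied normal-winged: 154 × 1/4 = 38.5
  ebony-bodied vestigial-winged: 154 × 1/4 = 38.5
χ² = Σ (O − E)² / E
  gray-bodied normal-winged: (39 − 38.5)² / 38.5 = 0.0065
  gray-bodied vestigial-winged: (37 − 38.5)² / 38.5 = 0.0584
  ebony-bodied normal-winged: (39 − 38.5)² / 38.5 = 0.0065
  ebony-bodied vestigial-winged: (39 − 38.5)² / 38.5 = 0.0065
χ² = 0.0065 + 0.0584 + 0.0065 + 0.0065 = 0.0779 ≈ 0.078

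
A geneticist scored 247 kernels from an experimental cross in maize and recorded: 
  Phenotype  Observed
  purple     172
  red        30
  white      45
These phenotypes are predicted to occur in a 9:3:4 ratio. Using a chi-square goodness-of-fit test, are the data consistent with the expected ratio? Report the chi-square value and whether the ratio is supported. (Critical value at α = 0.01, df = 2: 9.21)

Total ratio parts = 16. Expected numbers out of 247:
  purple: 247 × 9/16 = 138.9375
  red: 247 × 3/16 = 46.3125
  white: 247 × 4/16 = 61.75
χ² = Σ (O − E)² / E
  purple: (172 − 138.9375)² / 138.9375 = 7.8678
  red: (30 − 46.3125)² / 46.3125 = 5.7457
  white: (45 − 61.75)² / 61.75 = 4.5435
χ² = 7.8678 + 5.7457 + 4.5435 = 18.157
Degrees of freedom = 3 − 1 = 2; critical value at α = 0.01 is 9.21.
Since 18.157 > 9.21, we reject the null hypothesis — the data do not fit the 9:3:4 ratio.

18.157; not consistent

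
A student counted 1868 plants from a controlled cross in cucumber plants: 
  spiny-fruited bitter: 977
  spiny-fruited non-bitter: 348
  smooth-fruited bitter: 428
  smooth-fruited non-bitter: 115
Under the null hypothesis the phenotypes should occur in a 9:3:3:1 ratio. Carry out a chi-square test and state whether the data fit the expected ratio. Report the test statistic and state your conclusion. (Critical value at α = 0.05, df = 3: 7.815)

22.476; not consistent

The 9:3:3:1 ratio has 16 parts, so with N = 1868 the expected counts are:
  spiny-fruited bitter: 1868 × 9/16 = 1050.75
  spiny-fruited non-bitter: 1868 × 3/16 = 350.25
  smooth-fruited bitter: 1868 × 3/16 = 350.25
  smooth-fruited non-bitter: 1868 × 1/16 = 116.75
χ² = Σ (O − E)² / E
  spiny-fruited bitter: (977 − 1050.75)² / 1050.75 = 5.1764
  spiny-fruited non-bitter: (348 − 350.25)² / 350.25 = 0.0145
  smooth-fruited bitter: (428 − 350.25)² / 350.25 = 17.2593
  smooth-fruited non-bitter: (115 − 116.75)² / 116.75 = 0.0262
χ² = 5.1764 + 0.0145 + 17.2593 + 0.0262 = 22.4764 ≈ 22.476
Degrees of freedom = 4 − 1 = 3; critical value at α = 0.05 is 7.815.
Since 22.476 > 7.815, we reject the null hypothesis — the data do not fit the 9:3:3:1 ratio.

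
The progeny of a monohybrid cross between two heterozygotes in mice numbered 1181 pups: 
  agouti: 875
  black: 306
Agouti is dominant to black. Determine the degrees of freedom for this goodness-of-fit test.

For a monohybrid cross between heterozygotes with complete dominance, the expected phenotypic ratio is 3:1.
A goodness-of-fit test with 2 phenotype classes has df = 2 − 1 = 1.

1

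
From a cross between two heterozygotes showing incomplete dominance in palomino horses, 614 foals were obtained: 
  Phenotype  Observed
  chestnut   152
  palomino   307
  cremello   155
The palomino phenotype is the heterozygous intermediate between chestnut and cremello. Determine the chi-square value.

With incomplete dominance, a heterozygote × heterozygote cross gives a 1:2:1 phenotypic ratio.
Expected counts for N = 614 under a 1:2:1 ratio (total parts = 4):
  chestnut: 614 × 1/4 = 153.5
  palomino: 614 × 2/4 = 307
  cremello: 614 × 1/4 = 153.5
χ² = Σ (O − E)² / E
  chestnut: (152 − 153.5)² / 153.5 = 0.0147
  palomino: (307 − 307)² / 307 = 0.0000
  cremello: (155 − 153.5)² / 153.5 = 0.0147
χ² = 0.0147 + 0.0000 + 0.0147 = 0.0294 ≈ 0.029

0.029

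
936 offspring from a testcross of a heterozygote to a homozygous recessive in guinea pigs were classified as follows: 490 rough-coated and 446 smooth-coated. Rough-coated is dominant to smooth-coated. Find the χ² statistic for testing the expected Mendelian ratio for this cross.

2.068

A testcross of a heterozygote (Aa × aa) gives a 1:1 phenotypic ratio.
Total ratio parts = 2. Expected numbers out of 936:
  rough-coated: 936 × 1/2 = 468
  smooth-coated: 936 × 1/2 = 468
χ² = Σ (O − E)² / E
  rough-coated: (490 − 468)² / 468 = 1.0342
  smooth-coated: (446 − 468)² / 468 = 1.0342
χ² = 1.0342 + 1.0342 = 2.0684 ≈ 2.068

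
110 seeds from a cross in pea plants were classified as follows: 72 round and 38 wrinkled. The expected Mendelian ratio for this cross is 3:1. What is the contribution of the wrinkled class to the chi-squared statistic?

4.009

The 3:1 ratio has 4 parts, so with N = 110 the expected counts are:
  round: 110 × 3/4 = 82.5
  wrinkled: 110 × 1/4 = 27.5
Contribution of wrinkled: (38 − 27.5)² / 27.5 = 4.0091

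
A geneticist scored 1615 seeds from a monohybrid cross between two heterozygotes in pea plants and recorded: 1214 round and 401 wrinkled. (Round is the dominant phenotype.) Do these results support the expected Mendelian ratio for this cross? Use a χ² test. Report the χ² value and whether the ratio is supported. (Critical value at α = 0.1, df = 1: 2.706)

For a monohybrid cross between heterozygotes with complete dominance, the expected phenotypic ratio is 3:1.
Under the 3:1 hypothesis (Σ ratio = 4, N = 1615):
  round: 1615 × 3/4 = 1211.25
  wrinkled: 1615 × 1/4 = 403.75
χ² = Σ (O − E)² / E
  round: (1214 − 1211.25)² / 1211.25 = 0.0062
  wrinkled: (401 − 403.75)² / 403.75 = 0.0187
χ² = 0.0062 + 0.0187 = 0.0249 ≈ 0.025
Degrees of freedom = 2 − 1 = 1; critical value at α = 0.1 is 2.706.
Since 0.025 < 2.706, we fail to reject the null hypothesis — the data are consistent with the 3:1 ratio.

0.025; consistent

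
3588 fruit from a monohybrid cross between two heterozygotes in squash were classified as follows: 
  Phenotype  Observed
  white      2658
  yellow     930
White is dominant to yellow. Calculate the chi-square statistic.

1.619

For a monohybrid cross between heterozygotes with complete dominance, the expected phenotypic ratio is 3:1.
Expected counts for N = 3588 under a 3:1 ratio (total parts = 4):
  white: 3588 × 3/4 = 2691
  yellow: 3588 × 1/4 = 897
χ² = Σ (O − E)² / E
  white: (2658 − 2691)² / 2691 = 0.4047
  yellow: (930 − 897)² / 897 = 1.2140
χ² = 0.4047 + 1.2140 = 1.6187 ≈ 1.619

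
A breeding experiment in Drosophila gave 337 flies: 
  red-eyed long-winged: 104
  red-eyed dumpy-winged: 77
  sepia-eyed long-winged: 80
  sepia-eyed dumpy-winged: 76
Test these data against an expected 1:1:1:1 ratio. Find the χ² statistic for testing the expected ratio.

6.276

Total ratio parts = 4. Expected numbers out of 337:
  red-eyed long-winged: 337 × 1/4 = 84.25
  red-eyed dumpy-winged: 337 × 1/4 = 84.25
  sepia-eyed long-winged: 337 × 1/4 = 84.25
  sepia-eyed dumpy-winged: 337 × 1/4 = 84.25
χ² = Σ (O − E)² / E
  red-eyed long-winged: (104 − 84.25)² / 84.25 = 4.6298
  red-eyed dumpy-winged: (77 − 84.25)² / 84.25 = 0.6239
  sepia-eyed long-winged: (80 − 84.25)² / 84.25 = 0.2144
  sepia-eyed dumpy-winged: (76 − 84.25)² / 84.25 = 0.8079
χ² = 4.6298 + 0.6239 + 0.2144 + 0.8079 = 6.276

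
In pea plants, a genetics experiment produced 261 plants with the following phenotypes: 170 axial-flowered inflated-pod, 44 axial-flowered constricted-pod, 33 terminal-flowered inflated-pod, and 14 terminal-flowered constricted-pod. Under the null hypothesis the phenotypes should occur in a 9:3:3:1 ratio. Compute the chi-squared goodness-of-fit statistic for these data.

Expected counts for N = 261 under a 9:3:3:1 ratio (total parts = 16):
  axial-flowered inflated-pod: 261 × 9/16 = 146.8125
  axial-flowered constricted-pod: 261 × 3/16 = 48.9375
  terminal-flowered inflated-pod: 261 × 3/16 = 48.9375
  terminal-flowered constricted-pod: 261 × 1/16 = 16.3125
χ² = Σ (O − E)² / E
  axial-flowered inflated-pod: (170 − 146.8125)² / 146.8125 = 3.6622
  axial-flowered constricted-pod: (44 − 48.9375)² / 48.9375 = 0.4982
  terminal-flowered inflated-pod: (33 − 48.9375)² / 48.9375 = 5.1904
  terminal-flowered constricted-pod: (14 − 16.3125)² / 16.3125 = 0.3278
χ² = 3.6622 + 0.4982 + 5.1904 + 0.3278 = 9.6786 ≈ 9.679

9.679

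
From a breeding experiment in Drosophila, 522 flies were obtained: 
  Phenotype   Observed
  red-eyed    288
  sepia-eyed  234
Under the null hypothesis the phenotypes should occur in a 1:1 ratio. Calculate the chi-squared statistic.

5.586

Expected counts for N = 522 under a 1:1 ratio (total parts = 2):
  red-eyed: 522 × 1/2 = 261
  sepia-eyed: 522 × 1/2 = 261
χ² = Σ (O − E)² / E
  red-eyed: (288 − 261)² / 261 = 2.7931
  sepia-eyed: (234 − 261)² / 261 = 2.7931
χ² = 2.7931 + 2.7931 = 5.5862 ≈ 5.586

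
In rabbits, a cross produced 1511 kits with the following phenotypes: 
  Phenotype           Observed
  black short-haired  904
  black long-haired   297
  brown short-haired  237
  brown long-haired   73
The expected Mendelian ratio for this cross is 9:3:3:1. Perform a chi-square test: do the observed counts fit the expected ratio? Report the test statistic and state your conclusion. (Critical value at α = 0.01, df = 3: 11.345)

Total ratio parts = 16. Expected numbers out of 1511:
  black short-haired: 1511 × 9/16 = 849.9375
  black long-haired: 1511 × 3/16 = 283.3125
  brown short-haired: 1511 × 3/16 = 283.3125
  brown long-haired: 1511 × 1/16 = 94.4375
χ² = Σ (O − E)² / E
  black short-haired: (904 − 849.9375)² / 849.9375 = 3.4388
  black long-haired: (297 − 283.3125)² / 283.3125 = 0.6613
  brown short-haired: (237 − 283.3125)² / 283.3125 = 7.5706
  brown long-haired: (73 − 94.4375)² / 94.4375 = 4.8664
χ² = 3.4388 + 0.6613 + 7.5706 + 4.8664 = 16.5371 ≈ 16.537
Degrees of freedom = 4 − 1 = 3; critical value at α = 0.01 is 11.345.
Since 16.537 > 11.345, we reject the null hypothesis — the data do not fit the 9:3:3:1 ratio.

16.537; not consistent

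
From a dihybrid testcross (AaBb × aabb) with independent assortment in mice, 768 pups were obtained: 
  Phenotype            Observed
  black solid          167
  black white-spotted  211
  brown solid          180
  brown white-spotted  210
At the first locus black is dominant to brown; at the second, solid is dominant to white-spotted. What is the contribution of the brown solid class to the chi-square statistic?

A dihybrid testcross with independent assortment gives a 1:1:1:1 ratio.
Under the 1:1:1:1 hypothesis (Σ ratio = 4, N = 768):
  black solid: 768 × 1/4 = 192
  black white-spotted: 768 × 1/4 = 192
  brown solid: 768 × 1/4 = 192
  brown white-spotted: 768 × 1/4 = 192
Contribution of brown solid: (180 − 192)² / 192 = 0.7500

0.750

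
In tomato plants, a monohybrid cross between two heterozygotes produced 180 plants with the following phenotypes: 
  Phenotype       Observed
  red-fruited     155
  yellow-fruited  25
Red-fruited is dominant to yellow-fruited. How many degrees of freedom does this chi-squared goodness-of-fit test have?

1

For a monohybrid cross between heterozygotes with complete dominance, the expected phenotypic ratio is 3:1.
A goodness-of-fit test with 2 phenotype classes has df = 2 − 1 = 1.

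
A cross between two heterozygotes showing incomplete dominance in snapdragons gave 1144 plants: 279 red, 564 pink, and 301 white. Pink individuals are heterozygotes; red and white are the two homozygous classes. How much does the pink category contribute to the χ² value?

0.112

With incomplete dominance, a heterozygote × heterozygote cross gives a 1:2:1 phenotypic ratio.
Expected counts for N = 1144 under a 1:2:1 ratio (total parts = 4):
  red: 1144 × 1/4 = 286
  pink: 1144 × 2/4 = 572
  white: 1144 × 1/4 = 286
Contribution of pink: (564 − 572)² / 572 = 0.1119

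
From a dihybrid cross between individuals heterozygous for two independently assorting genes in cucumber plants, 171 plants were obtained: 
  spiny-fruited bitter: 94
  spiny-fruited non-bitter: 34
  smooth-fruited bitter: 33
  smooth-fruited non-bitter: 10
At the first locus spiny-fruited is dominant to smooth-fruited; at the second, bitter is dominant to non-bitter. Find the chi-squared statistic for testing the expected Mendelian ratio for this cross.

0.238

A dihybrid F₂ with independent assortment and complete dominance at both loci gives a 9:3:3:1 phenotypic ratio.
The 9:3:3:1 ratio has 16 parts, so with N = 171 the expected counts are:
  spiny-fruited bitter: 171 × 9/16 = 96.1875
  spiny-fruited non-bitter: 171 × 3/16 = 32.0625
  smooth-fruited bitter: 171 × 3/16 = 32.0625
  smooth-fruited non-bitter: 171 × 1/16 = 10.6875
χ² = Σ (O − E)² / E
  spiny-fruited bitter: (94 − 96.1875)² / 96.1875 = 0.0497
  spiny-fruited non-bitter: (34 − 32.0625)² / 32.0625 = 0.1171
  smooth-fruited bitter: (33 − 32.0625)² / 32.0625 = 0.0274
  smooth-fruited non-bitter: (10 − 10.6875)² / 10.6875 = 0.0442
χ² = 0.0497 + 0.1171 + 0.0274 + 0.0442 = 0.2384 ≈ 0.238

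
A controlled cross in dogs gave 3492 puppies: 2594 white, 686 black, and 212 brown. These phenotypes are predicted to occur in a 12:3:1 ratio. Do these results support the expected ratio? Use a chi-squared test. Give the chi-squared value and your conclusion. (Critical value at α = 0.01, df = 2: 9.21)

1.909; consistent

Under the 12:3:1 hypothesis (Σ ratio = 16, N = 3492):
  white: 3492 × 12/16 = 2619
  black: 3492 × 3/16 = 654.75
  brown: 3492 × 1/16 = 218.25
χ² = Σ (O − E)² / E
  white: (2594 − 2619)² / 2619 = 0.2386
  black: (686 − 654.75)² / 654.75 = 1.4915
  brown: (212 − 218.25)² / 218.25 = 0.1790
χ² = 0.2386 + 1.4915 + 0.1790 = 1.9091 ≈ 1.909
Degrees of freedom = 3 − 1 = 2; critical value at α = 0.01 is 9.21.
Since 1.909 < 9.21, we fail to reject the null hypothesis — the data are consistent with the 12:3:1 ratio.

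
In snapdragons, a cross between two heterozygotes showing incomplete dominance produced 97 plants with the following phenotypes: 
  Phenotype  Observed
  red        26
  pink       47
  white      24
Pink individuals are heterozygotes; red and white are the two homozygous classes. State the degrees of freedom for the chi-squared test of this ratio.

With incomplete dominance, a heterozygote × heterozygote cross gives a 1:2:1 phenotypic ratio.
A goodness-of-fit test with 3 phenotype classes has df = 3 − 1 = 2.

2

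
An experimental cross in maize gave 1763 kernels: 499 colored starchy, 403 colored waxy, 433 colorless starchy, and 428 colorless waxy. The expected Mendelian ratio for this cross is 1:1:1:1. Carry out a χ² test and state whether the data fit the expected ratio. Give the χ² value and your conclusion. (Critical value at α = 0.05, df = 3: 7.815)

11.437; not consistent

Expected counts for N = 1763 under a 1:1:1:1 ratio (total parts = 4):
  colored starchy: 1763 × 1/4 = 440.75
  colored waxy: 1763 × 1/4 = 440.75
  colorless starchy: 1763 × 1/4 = 440.75
  colorless waxy: 1763 × 1/4 = 440.75
χ² = Σ (O − E)² / E
  colored starchy: (499 − 440.75)² / 440.75 = 7.6984
  colored waxy: (403 − 440.75)² / 440.75 = 3.2333
  colorless starchy: (433 − 440.75)² / 440.75 = 0.1363
  colorless waxy: (428 − 440.75)² / 440.75 = 0.3688
χ² = 7.6984 + 3.2333 + 0.1363 + 0.3688 = 11.4368 ≈ 11.437
Degrees of freedom = 4 − 1 = 3; critical value at α = 0.05 is 7.815.
Since 11.437 > 7.815, we reject the null hypothesis — the data do not fit the 1:1:1:1 ratio.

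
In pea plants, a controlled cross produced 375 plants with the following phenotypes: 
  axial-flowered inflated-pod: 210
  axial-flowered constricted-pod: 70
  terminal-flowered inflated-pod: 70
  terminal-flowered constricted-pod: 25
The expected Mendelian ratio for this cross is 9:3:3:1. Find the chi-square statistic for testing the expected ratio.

Expected counts for N = 375 under a 9:3:3:1 ratio (total parts = 16):
  axial-flowered inflated-pod: 375 × 9/16 = 210.9375
  axial-flowered constricted-pod: 375 × 3/16 = 70.3125
  terminal-flowered inflated-pod: 375 × 3/16 = 70.3125
  terminal-flowered constricted-pod: 375 × 1/16 = 23.4375
χ² = Σ (O − E)² / E
  axial-flowered inflated-pod: (210 − 210.9375)² / 210.9375 = 0.0042
  axial-flowered constricted-pod: (70 − 70.3125)² / 70.3125 = 0.0014
  terminal-flowered inflated-pod: (70 − 70.3125)² / 70.3125 = 0.0014
  terminal-flowered constricted-pod: (25 − 23.4375)² / 23.4375 = 0.1042
χ² = 0.0042 + 0.0014 + 0.0014 + 0.1042 = 0.1112 ≈ 0.111

0.111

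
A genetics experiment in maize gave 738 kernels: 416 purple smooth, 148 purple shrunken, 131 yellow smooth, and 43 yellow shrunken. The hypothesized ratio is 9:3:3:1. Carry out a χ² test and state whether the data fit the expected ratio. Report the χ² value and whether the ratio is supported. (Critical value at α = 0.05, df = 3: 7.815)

1.276; consistent

Total ratio parts = 16. Expected numbers out of 738:
  purple smooth: 738 × 9/16 = 415.125
  purple shrunken: 738 × 3/16 = 138.375
  yellow smooth: 738 × 3/16 = 138.375
  yellow shrunken: 738 × 1/16 = 46.125
χ² = Σ (O − E)² / E
  purple smooth: (416 − 415.125)² / 415.125 = 0.0018
  purple shrunken: (148 − 138.375)² / 138.375 = 0.6695
  yellow smooth: (131 − 138.375)² / 138.375 = 0.3931
  yellow shrunken: (43 − 46.125)² / 46.125 = 0.2117
χ² = 0.0018 + 0.6695 + 0.3931 + 0.2117 = 1.2761 ≈ 1.276
Degrees of freedom = 4 − 1 = 3; critical value at α = 0.05 is 7.815.
Since 1.276 < 7.815, we fail to reject the null hypothesis — the data are consistent with the 9:3:3:1 ratio.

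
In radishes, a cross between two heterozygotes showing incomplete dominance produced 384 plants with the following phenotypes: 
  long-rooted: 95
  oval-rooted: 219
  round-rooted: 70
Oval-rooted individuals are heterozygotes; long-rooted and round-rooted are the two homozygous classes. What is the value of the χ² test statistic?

10.849

With incomplete dominance, a heterozygote × heterozygote cross gives a 1:2:1 phenotypic ratio.
Under the 1:2:1 hypothesis (Σ ratio = 4, N = 384):
  long-rooted: 384 × 1/4 = 96
  oval-rooted: 384 × 2/4 = 192
  round-rooted: 384 × 1/4 = 96
χ² = Σ (O − E)² / E
  long-rooted: (95 − 96)² / 96 = 0.0104
  oval-rooted: (219 − 192)² / 192 = 3.7969
  round-rooted: (70 − 96)² / 96 = 7.0417
χ² = 0.0104 + 3.7969 + 7.0417 = 10.849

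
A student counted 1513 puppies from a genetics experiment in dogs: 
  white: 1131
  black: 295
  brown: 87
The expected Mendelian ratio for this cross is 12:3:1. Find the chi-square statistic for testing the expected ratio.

Total ratio parts = 16. Expected numbers out of 1513:
  white: 1513 × 12/16 = 1134.75
  black: 1513 × 3/16 = 283.6875
  brown: 1513 × 1/16 = 94.5625
χ² = Σ (O − E)² / E
  white: (1131 − 1134.75)² / 1134.75 = 0.0124
  black: (295 − 283.6875)² / 283.6875 = 0.4511
  brown: (87 − 94.5625)² / 94.5625 = 0.6048
χ² = 0.0124 + 0.4511 + 0.6048 = 1.0683 ≈ 1.068

1.068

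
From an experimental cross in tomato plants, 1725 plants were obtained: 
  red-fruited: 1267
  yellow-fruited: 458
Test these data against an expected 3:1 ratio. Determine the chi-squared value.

2.212

Total ratio parts = 4. Expected numbers out of 1725:
  red-fruited: 1725 × 3/4 = 1293.75
  yellow-fruited: 1725 × 1/4 = 431.25
χ² = Σ (O − E)² / E
  red-fruited: (1267 − 1293.75)² / 1293.75 = 0.5531
  yellow-fruited: (458 − 431.25)² / 431.25 = 1.6593
χ² = 0.5531 + 1.6593 = 2.2124 ≈ 2.212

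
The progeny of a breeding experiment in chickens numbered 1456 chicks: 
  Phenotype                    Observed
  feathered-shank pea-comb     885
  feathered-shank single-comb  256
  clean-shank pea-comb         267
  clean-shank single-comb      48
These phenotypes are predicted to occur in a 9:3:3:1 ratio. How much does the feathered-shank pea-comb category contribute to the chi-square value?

Total ratio parts = 16. Expected numbers out of 1456:
  feathered-shank pea-comb: 1456 × 9/16 = 819
  feathered-shank single-comb: 1456 × 3/16 = 273
  clean-shank pea-comb: 1456 × 3/16 = 273
  clean-shank single-comb: 1456 × 1/16 = 91
Contribution of feathered-shank pea-comb: (885 − 819)² / 819 = 5.3187

5.319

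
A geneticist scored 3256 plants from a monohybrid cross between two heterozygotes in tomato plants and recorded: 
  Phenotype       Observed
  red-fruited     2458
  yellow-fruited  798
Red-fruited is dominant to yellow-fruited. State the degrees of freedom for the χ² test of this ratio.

1

For a monohybrid cross between heterozygotes with complete dominance, the expected phenotypic ratio is 3:1.
A goodness-of-fit test with 2 phenotype classes has df = 2 − 1 = 1.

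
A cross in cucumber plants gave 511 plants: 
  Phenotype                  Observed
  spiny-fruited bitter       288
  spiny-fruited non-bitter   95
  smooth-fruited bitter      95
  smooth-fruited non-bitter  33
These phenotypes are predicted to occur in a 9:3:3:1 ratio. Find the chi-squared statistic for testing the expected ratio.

0.050

The 9:3:3:1 ratio has 16 parts, so with N = 511 the expected counts are:
  spiny-fruited bitter: 511 × 9/16 = 287.4375
  spiny-fruited non-bitter: 511 × 3/16 = 95.8125
  smooth-fruited bitter: 511 × 3/16 = 95.8125
  smooth-fruited non-bitter: 511 × 1/16 = 31.9375
χ² = Σ (O − E)² / E
  spiny-fruited bitter: (288 − 287.4375)² / 287.4375 = 0.0011
  spiny-fruited non-bitter: (95 − 95.8125)² / 95.8125 = 0.0069
  smooth-fruited bitter: (95 − 95.8125)² / 95.8125 = 0.0069
  smooth-fruited non-bitter: (33 − 31.9375)² / 31.9375 = 0.0353
χ² = 0.0011 + 0.0069 + 0.0069 + 0.0353 = 0.0502 ≈ 0.050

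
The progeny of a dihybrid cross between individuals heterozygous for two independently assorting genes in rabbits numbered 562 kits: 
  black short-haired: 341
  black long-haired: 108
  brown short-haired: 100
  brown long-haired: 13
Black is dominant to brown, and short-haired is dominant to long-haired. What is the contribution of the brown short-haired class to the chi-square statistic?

0.274

A dihybrid F₂ with independent assortment and complete dominance at both loci gives a 9:3:3:1 phenotypic ratio.
Expected counts for N = 562 under a 9:3:3:1 ratio (total parts = 16):
  black short-haired: 562 × 9/16 = 316.125
  black long-haired: 562 × 3/16 = 105.375
  brown short-haired: 562 × 3/16 = 105.375
  brown long-haired: 562 × 1/16 = 35.125
Contribution of brown short-haired: (100 − 105.375)² / 105.375 = 0.2742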